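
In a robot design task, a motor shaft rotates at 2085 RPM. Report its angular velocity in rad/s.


omega = 2085 * 2*pi/60 = 218.3407

218.3407 rad/s


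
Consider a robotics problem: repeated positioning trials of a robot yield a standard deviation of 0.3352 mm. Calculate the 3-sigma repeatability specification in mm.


repeatability = 3*sigma = 3*0.3352 = 1.0056

1.0056 mm


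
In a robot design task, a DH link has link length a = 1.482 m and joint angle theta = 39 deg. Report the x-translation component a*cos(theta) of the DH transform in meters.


a*cos(theta) = 1.482*cos(39 deg) = 1.1517

1.1517 m


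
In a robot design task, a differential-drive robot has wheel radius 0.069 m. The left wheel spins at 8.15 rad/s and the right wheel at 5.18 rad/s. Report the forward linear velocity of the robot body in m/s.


v = r*(wR + wL)/2 = 0.069*(5.18 + 8.15)/2 = 0.4599

0.4599 m/s


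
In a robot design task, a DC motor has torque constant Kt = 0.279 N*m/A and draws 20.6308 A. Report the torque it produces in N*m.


tau = Kt * I = 0.279*20.6308 = 5.7560

5.7560 N*m


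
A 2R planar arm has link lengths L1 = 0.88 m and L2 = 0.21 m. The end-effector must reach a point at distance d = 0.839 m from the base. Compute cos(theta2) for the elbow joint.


cos(th2) = (d^2 - L1^2 - L2^2)/(2*L1*L2) = (0.839^2 - 0.88^2 - 0.21^2)/(2*0.88*0.21) = -0.3100

-0.3100


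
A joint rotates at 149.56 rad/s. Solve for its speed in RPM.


RPM = 149.56 * 60/(2*pi) = 1428.1928

1428.1928 RPM


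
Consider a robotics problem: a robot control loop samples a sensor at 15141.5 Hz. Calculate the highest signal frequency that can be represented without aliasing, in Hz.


f_max = f_s/2 = 15141.5/2 = 7570.7500

7570.7500 Hz


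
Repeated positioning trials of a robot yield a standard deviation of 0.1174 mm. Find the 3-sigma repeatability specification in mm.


repeatability = 3*sigma = 3*0.1174 = 0.3522

0.3522 mm


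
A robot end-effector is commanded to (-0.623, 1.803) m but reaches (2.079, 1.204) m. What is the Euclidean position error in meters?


dx = 2.079 - (-0.623) = 2.7020, dy = 1.204 - (1.803) = -0.5990
err = sqrt(7.300804 + 0.358801) = 2.7676

2.7676 m


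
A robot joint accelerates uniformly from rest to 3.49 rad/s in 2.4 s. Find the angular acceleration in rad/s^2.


alpha = delta_omega / t = 3.49 / 2.4 = 1.4542

1.4542 rad/s^2


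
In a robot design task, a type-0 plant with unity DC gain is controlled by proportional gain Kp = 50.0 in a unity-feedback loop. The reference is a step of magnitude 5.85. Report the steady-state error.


e_ss = R/(1 + Kp) = 5.85/(1 + 50.0) = 5.85/51.0000 = 0.1147

0.1147


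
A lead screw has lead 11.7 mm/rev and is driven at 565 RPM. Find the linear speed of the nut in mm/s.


v = lead * (RPM/60) = 11.7*565/60 = 110.1750

110.1750 mm/s


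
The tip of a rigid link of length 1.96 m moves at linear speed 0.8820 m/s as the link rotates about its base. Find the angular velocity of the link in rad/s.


omega = v / L = 0.8820 / 1.96 = 0.4500

0.4500 rad/s


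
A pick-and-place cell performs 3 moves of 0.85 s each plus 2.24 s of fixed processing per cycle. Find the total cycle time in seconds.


T = 3*0.85 + 2.24 = 4.7900

4.7900 s


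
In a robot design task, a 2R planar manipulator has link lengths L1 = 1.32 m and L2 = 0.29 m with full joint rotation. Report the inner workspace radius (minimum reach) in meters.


r_min = |L1 - L2| = |1.32 - 0.29| = 1.0300

1.0300 m


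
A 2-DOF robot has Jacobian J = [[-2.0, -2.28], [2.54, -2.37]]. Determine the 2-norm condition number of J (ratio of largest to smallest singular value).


JJ^T eigenvalues: trace(JJ^T) = 21.2669, det(JJ^T) = det(J)^2 = 110.90617344
s_max^2 = (21.2669 + sqrt(8.65634185))/2 = 12.10453309
s_min^2 = (21.2669 - sqrt(8.65634185))/2 = 9.16236691
kappa = s_max/s_min = sqrt(12.10453309/9.16236691) = 1.1494

1.1494


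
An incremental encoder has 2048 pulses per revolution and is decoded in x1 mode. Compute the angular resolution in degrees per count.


resolution = 360 / (PPR * 1) = 360 / 2048 = 0.1758

0.1758 degrees


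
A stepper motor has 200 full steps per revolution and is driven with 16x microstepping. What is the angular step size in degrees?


step = 360/(200*16) = 360/3200 = 0.1125

0.1125 degrees


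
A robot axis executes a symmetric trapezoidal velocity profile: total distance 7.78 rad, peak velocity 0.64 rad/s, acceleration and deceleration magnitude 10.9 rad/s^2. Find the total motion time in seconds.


t_acc = v/a = 0.64/10.9 = 0.058716 s
d_acc = v^2/(2a) = 0.018789 rad (each ramp)
d_cruise = 7.78 - 2*0.018789 = 7.742422 rad
t_cruise = 7.742422/0.64 = 12.097534 s
t_total = 2*0.058716 + 12.097534 = 12.2150

12.2150 s


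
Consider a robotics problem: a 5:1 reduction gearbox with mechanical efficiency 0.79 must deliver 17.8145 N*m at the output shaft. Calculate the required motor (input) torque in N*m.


tau_in = tau_out / (N * eta) = 17.8145 / (5 * 0.79) = 4.5100

4.5100 N*m


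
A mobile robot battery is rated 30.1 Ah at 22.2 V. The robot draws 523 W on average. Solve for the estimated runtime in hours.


E = 30.1*22.2 = 668.2200 Wh
t = E/P = 668.2200/523 = 1.2777

1.2777 hours


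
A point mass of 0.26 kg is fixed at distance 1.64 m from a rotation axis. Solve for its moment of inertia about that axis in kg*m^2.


I = m*r^2 = 0.26*1.64^2 = 0.6993

0.6993 kg*m^2


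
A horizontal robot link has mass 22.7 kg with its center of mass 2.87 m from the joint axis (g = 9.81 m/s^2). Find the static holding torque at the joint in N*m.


tau = m*g*L = 22.7 * 9.81 * 2.87 = 639.1117

639.1117 N*m


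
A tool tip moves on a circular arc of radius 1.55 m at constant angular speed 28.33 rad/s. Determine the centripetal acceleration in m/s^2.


a_c = omega^2 * r = 28.33^2 * 1.55 = 1244.0128

1244.0128 m/s^2


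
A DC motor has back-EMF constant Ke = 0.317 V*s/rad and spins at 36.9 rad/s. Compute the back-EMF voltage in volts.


V_emf = Ke * omega = 0.317*36.9 = 11.6973

11.6973 V


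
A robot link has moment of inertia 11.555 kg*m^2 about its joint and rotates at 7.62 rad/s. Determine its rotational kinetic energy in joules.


KE = (1/2)*I*omega^2 = 0.5*11.555*7.62^2 = 335.4671

335.4671 J


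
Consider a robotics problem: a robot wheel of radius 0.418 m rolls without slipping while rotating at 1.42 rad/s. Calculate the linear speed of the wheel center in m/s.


v = omega * r = 1.42 * 0.418 = 0.5936

0.5936 m/s


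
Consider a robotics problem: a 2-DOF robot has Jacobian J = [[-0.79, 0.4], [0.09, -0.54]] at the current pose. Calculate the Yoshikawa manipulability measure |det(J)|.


det(J) = -0.79*-0.54 - (0.4)*(0.09) = 0.3906
|det(J)| = 0.3906

0.3906


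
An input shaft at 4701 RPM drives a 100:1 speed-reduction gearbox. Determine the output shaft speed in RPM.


omega_out = omega_in / N = 4701 / 100 = 47.0100

47.0100 RPM


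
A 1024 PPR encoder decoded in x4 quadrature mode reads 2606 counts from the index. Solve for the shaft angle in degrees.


angle = counts * 360 / (PPR*4) = 2606 * 360 / 4096 = 229.0430

229.0430 degrees


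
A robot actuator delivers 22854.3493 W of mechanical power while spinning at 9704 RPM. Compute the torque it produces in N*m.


omega = 9704 * 2*pi/60 = 1016.200504 rad/s
tau = P / omega = 22854.3493 / 1016.200504 = 22.4900

22.4900 N*m


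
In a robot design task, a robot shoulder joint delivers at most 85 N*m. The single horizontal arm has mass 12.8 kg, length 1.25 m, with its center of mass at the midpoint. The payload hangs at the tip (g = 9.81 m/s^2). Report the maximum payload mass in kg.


tau_arm = m_arm*g*(L/2) = 12.8*9.81*1.25/2 = 78.4800 N*m
tau_payload = tau_max - tau_arm = 85 - 78.4800 = 6.5200
m_payload = tau_payload / (g*L) = 6.5200 / (9.81*1.25) = 0.5317

0.5317 kg


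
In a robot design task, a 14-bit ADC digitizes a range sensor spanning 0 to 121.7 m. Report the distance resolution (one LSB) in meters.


res = range / 2^n = 121.7/2^14 = 121.7/16384 = 0.0074

0.0074 m


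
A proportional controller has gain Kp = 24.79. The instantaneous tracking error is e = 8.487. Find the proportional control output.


u_P = Kp * e = 24.79 * 8.487 = 210.3927

210.3927


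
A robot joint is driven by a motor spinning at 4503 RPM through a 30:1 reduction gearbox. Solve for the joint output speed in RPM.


omega_joint = omega_motor / N = 4503 / 30 = 150.1000

150.1000 RPM


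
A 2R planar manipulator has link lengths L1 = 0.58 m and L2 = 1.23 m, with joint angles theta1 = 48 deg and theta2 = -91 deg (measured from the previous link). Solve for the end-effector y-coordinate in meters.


y = L1*sin(th1) + L2*sin(th1+th2) = 0.58*sin(48 deg) + 1.23*sin(-43 deg) = -0.4078

-0.4078 m


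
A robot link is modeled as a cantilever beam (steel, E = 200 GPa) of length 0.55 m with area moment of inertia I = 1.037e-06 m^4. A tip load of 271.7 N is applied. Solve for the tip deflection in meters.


delta = F*L^3/(3*E*I) = 271.7*0.55^3/(3*2.000e+11*1.037e-06)
      = 45.2040875/622200 = 7.2652e-05

7.2652e-05 m


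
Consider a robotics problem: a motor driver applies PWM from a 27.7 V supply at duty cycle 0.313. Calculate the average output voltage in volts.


V_avg = V_supply * D = 27.7*0.313 = 8.6701

8.6701 V


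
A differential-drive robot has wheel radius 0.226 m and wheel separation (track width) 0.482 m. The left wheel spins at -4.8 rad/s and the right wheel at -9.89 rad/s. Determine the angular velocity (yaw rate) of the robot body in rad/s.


omega = r*(wR - wL)/L = 0.226*(-9.89 - (-4.8))/0.482 = -2.3866

-2.3866 rad/s


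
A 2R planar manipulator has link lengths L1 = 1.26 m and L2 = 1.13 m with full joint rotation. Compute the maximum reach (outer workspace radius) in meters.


r_max = L1 + L2 = 1.26 + 1.13 = 2.3900

2.3900 m


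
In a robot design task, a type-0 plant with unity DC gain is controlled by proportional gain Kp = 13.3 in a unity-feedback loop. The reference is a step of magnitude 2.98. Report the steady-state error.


e_ss = R/(1 + Kp) = 2.98/(1 + 13.3) = 2.98/14.3000 = 0.2084

0.2084


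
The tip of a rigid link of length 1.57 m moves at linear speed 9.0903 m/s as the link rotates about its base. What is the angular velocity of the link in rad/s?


omega = v / L = 9.0903 / 1.57 = 5.7900

5.7900 rad/s


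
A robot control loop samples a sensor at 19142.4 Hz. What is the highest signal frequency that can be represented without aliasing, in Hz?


f_max = f_s/2 = 19142.4/2 = 9571.2000

9571.2000 Hz


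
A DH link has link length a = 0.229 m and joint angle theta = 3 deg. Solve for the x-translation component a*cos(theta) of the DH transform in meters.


a*cos(theta) = 0.229*cos(3 deg) = 0.2287

0.2287 m


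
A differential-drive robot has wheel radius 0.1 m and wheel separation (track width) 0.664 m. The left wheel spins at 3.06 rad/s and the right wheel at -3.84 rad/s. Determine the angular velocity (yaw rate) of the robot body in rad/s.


omega = r*(wR - wL)/L = 0.1*(-3.84 - (3.06))/0.664 = -1.0392

-1.0392 rad/s


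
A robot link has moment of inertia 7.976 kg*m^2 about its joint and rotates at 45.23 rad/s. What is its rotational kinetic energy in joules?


KE = (1/2)*I*omega^2 = 0.5*7.976*45.23^2 = 8158.4626

8158.4626 J


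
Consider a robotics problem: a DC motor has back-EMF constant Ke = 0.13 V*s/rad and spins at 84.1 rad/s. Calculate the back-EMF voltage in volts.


V_emf = Ke * omega = 0.13*84.1 = 10.9330

10.9330 V


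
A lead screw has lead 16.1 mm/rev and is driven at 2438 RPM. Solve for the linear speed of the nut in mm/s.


v = lead * (RPM/60) = 16.1*2438/60 = 654.1967

654.1967 mm/s


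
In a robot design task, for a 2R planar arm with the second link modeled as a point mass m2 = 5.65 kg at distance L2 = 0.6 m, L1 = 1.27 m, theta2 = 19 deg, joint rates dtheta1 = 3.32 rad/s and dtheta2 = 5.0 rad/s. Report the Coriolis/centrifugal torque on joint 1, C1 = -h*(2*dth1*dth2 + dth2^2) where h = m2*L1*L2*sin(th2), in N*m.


h = m2*L1*L2*sin(th2) = 5.65*1.27*0.6*sin(19 deg) = 1.401669
C1 = -h*(2*3.32*5.0 + 5.0^2) = -1.401669*58.2000 = -81.5771

-81.5771 N*m


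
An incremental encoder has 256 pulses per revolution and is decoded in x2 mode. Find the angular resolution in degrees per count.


resolution = 360 / (PPR * 2) = 360 / 512 = 0.7031

0.7031 degrees


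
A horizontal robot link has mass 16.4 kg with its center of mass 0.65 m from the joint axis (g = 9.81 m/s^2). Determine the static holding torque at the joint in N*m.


tau = m*g*L = 16.4 * 9.81 * 0.65 = 104.5746

104.5746 N*m


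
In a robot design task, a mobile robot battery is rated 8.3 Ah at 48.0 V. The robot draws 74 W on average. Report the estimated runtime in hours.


E = 8.3*48.0 = 398.4000 Wh
t = E/P = 398.4000/74 = 5.3838

5.3838 hours


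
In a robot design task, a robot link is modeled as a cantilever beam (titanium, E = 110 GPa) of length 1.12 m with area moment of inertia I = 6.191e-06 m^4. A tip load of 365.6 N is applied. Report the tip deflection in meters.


delta = F*L^3/(3*E*I) = 365.6*1.12^3/(3*1.100e+11*6.191e-06)
      = 513.6416768/2043030 = 2.5141e-04

2.5141e-04 m


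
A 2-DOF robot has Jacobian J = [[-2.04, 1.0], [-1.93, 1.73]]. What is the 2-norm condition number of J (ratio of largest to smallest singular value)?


JJ^T eigenvalues: trace(JJ^T) = 11.8794, det(JJ^T) = det(J)^2 = 2.55744064
s_max^2 = (11.8794 + sqrt(130.89038180))/2 = 11.66006672
s_min^2 = (11.8794 - sqrt(130.89038180))/2 = 0.21933328
kappa = s_max/s_min = sqrt(11.66006672/0.21933328) = 7.2912

7.2912


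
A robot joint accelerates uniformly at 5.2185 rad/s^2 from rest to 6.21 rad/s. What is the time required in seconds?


t = delta_omega / alpha = 6.21 / 5.2185 = 1.1900

1.1900 s


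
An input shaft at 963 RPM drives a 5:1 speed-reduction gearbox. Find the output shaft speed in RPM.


omega_out = omega_in / N = 963 / 5 = 192.6000

192.6000 RPM


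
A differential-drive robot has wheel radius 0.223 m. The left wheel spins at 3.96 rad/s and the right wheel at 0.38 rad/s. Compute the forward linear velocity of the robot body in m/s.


v = r*(wR + wL)/2 = 0.223*(0.38 + 3.96)/2 = 0.4839

0.4839 m/s


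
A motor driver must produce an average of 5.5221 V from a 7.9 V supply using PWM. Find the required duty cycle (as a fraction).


D = V_avg/V_supply = 5.5221/7.9 = 0.6990

0.6990


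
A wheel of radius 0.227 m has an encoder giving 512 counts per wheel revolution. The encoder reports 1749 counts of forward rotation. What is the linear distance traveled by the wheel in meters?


revs = 1749/512 = 3.416016
d = revs * 2*pi*r = 3.416016 * 2*pi*0.227 = 4.8722

4.8722 m


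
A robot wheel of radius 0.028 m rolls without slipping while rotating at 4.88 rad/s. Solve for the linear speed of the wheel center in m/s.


v = omega * r = 4.88 * 0.028 = 0.1366

0.1366 m/s


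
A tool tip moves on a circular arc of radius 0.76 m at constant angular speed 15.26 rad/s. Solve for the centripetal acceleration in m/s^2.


a_c = omega^2 * r = 15.26^2 * 0.76 = 176.9794

176.9794 m/s^2


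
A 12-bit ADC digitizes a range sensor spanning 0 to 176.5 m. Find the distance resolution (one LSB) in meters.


res = range / 2^n = 176.5/2^12 = 176.5/4096 = 0.0431

0.0431 m


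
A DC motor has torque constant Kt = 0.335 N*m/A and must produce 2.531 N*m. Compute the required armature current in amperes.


I = tau / Kt = 2.531/0.335 = 7.5552

7.5552 A


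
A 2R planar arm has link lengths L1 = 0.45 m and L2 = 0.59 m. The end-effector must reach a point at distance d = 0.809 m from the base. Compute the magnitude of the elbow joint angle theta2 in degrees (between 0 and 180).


cos(th2) = (d^2 - L1^2 - L2^2)/(2*L1*L2) = (0.809^2 - 0.45^2 - 0.59^2)/(2*0.45*0.59) = 0.19563277
th2 = acos(0.19563277) = 78.7183 deg

78.7183 degrees


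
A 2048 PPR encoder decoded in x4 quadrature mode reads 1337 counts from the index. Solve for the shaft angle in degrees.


angle = counts * 360 / (PPR*4) = 1337 * 360 / 8192 = 58.7549

58.7549 degrees


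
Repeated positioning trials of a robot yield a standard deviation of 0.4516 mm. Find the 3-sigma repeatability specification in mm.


repeatability = 3*sigma = 3*0.4516 = 1.3548

1.3548 mm


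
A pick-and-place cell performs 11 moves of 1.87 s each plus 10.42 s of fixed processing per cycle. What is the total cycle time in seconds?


T = 11*1.87 + 10.42 = 30.9900

30.9900 s


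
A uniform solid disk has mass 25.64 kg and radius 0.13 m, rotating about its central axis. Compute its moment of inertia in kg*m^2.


I = (1/2)*m*R^2 = 0.5*25.64*0.13^2 = 0.2167

0.2167 kg*m^2


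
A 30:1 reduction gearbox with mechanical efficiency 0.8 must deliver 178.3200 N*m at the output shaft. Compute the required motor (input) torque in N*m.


tau_in = tau_out / (N * eta) = 178.3200 / (30 * 0.8) = 7.4300

7.4300 N*m


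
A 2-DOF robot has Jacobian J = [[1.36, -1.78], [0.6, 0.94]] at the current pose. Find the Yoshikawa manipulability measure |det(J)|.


det(J) = 1.36*0.94 - (-1.78)*(0.6) = 2.3464
|det(J)| = 2.3464

2.3464


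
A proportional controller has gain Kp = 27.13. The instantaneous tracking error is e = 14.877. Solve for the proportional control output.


u_P = Kp * e = 27.13 * 14.877 = 403.6130

403.6130


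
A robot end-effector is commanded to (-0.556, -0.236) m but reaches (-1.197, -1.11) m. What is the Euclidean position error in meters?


dx = -1.197 - (-0.556) = -0.6410, dy = -1.11 - (-0.236) = -0.8740
err = sqrt(0.410881 + 0.763876) = 1.0839

1.0839 m


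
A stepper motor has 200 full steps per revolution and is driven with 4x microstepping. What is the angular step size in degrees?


step = 360/(200*4) = 360/800 = 0.4500

0.4500 degrees


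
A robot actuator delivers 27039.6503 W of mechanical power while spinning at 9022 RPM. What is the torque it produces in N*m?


omega = 9022 * 2*pi/60 = 944.781631 rad/s
tau = P / omega = 27039.6503 / 944.781631 = 28.6200

28.6200 N*m


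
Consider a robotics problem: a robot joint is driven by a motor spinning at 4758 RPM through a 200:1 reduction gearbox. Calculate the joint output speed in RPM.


omega_joint = omega_motor / N = 4758 / 200 = 23.7900

23.7900 RPM


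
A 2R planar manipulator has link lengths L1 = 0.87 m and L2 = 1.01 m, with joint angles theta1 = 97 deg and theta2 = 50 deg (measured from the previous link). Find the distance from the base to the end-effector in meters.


x = L1*cos(th1) + L2*cos(th1+th2) = -0.953084
y = L1*sin(th1) + L2*sin(th1+th2) = 1.413601
d = sqrt(x^2 + y^2) = sqrt(0.908369 + 1.998268) = 1.7049

1.7049 m


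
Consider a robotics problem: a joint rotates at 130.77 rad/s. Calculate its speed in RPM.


RPM = 130.77 * 60/(2*pi) = 1248.7615

1248.7615 RPM


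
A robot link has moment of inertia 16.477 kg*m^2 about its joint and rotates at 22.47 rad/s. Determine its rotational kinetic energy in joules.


KE = (1/2)*I*omega^2 = 0.5*16.477*22.47^2 = 4159.6261

4159.6261 J


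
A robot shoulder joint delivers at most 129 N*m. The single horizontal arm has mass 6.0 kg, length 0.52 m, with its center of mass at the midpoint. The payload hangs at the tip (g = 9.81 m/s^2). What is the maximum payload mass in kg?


tau_arm = m_arm*g*(L/2) = 6.0*9.81*0.52/2 = 15.3036 N*m
tau_payload = tau_max - tau_arm = 129 - 15.3036 = 113.6964
m_payload = tau_payload / (g*L) = 113.6964 / (9.81*0.52) = 22.2882

22.2882 kg


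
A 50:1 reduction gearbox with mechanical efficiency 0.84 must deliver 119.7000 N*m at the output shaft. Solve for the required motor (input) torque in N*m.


tau_in = tau_out / (N * eta) = 119.7000 / (50 * 0.84) = 2.8500

2.8500 N*m


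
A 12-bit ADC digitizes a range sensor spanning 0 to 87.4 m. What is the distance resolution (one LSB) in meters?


res = range / 2^n = 87.4/2^12 = 87.4/4096 = 0.0213

0.0213 m


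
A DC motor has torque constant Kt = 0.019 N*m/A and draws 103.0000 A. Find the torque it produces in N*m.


tau = Kt * I = 0.019*103.0000 = 1.9570

1.9570 N*m


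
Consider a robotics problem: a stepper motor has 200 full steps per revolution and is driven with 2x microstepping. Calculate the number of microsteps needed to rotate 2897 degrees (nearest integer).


step_size = 360/(200*2) = 360/400 = 0.900000 deg
n = 2897/(360/400) = 2897*400/360 = 3218.8889 -> 3219

3219 steps


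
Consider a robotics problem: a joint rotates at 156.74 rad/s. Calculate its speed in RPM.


RPM = 156.74 * 60/(2*pi) = 1496.7567

1496.7567 RPM


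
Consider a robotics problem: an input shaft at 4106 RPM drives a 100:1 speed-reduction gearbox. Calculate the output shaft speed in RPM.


omega_out = omega_in / N = 4106 / 100 = 41.0600

41.0600 RPM


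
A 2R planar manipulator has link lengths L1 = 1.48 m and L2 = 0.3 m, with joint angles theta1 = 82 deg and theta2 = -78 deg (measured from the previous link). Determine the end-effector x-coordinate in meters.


x = L1*cos(th1) + L2*cos(th1+th2) = 1.48*cos(82 deg) + 0.3*cos(4 deg) = 0.5052

0.5052 m


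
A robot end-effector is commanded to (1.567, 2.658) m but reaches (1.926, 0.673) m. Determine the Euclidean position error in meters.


dx = 1.926 - (1.567) = 0.3590, dy = 0.673 - (2.658) = -1.9850
err = sqrt(0.128881 + 3.940225) = 2.0172

2.0172 m


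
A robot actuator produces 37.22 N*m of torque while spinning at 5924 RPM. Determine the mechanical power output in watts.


omega = 5924 * 2*pi/60 = 620.359829 rad/s
P = tau * omega = 37.22 * 620.359829 = 23089.7928

23089.7928 W


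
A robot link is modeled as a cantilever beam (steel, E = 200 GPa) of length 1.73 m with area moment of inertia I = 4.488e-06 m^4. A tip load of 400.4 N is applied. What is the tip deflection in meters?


delta = F*L^3/(3*E*I) = 400.4*1.73^3/(3*2.000e+11*4.488e-06)
      = 2073.1578868/2692800 = 7.6989e-04

7.6989e-04 m


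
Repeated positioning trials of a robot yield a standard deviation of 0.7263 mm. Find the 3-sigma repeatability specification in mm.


repeatability = 3*sigma = 3*0.7263 = 2.1789

2.1789 mm


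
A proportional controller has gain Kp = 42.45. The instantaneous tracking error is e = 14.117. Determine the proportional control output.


u_P = Kp * e = 42.45 * 14.117 = 599.2667

599.2667


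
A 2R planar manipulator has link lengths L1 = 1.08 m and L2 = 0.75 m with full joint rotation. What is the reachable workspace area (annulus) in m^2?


r_max = L1 + L2 = 1.8300, r_min = |L1 - L2| = 0.3300
A = pi*(r_max^2 - r_min^2) = pi*(3.3489 - 0.1089) = 10.1788

10.1788 m^2


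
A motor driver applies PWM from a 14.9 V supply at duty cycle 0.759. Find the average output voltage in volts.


V_avg = V_supply * D = 14.9*0.759 = 11.3091

11.3091 V


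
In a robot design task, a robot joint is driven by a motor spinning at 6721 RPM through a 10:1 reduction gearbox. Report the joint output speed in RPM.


omega_joint = omega_motor / N = 6721 / 10 = 672.1000

672.1000 RPM


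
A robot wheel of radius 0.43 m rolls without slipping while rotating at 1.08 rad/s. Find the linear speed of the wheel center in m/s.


v = omega * r = 1.08 * 0.43 = 0.4644

0.4644 m/s


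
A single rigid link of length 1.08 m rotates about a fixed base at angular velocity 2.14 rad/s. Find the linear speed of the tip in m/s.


v = L*omega = 1.08 * 2.14 = 2.3112

2.3112 m/s


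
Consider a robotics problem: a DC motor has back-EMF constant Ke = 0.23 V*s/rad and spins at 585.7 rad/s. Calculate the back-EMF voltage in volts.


V_emf = Ke * omega = 0.23*585.7 = 134.7110

134.7110 V


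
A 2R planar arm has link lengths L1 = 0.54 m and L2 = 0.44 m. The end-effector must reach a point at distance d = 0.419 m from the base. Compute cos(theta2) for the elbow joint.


cos(th2) = (d^2 - L1^2 - L2^2)/(2*L1*L2) = (0.419^2 - 0.54^2 - 0.44^2)/(2*0.54*0.44) = -0.6516

-0.6516


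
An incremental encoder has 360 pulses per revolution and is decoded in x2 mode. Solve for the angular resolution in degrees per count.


resolution = 360 / (PPR * 2) = 360 / 720 = 0.5000

0.5000 degrees


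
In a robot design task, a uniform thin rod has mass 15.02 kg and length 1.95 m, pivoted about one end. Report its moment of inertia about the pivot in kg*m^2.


I = (1/3)*m*L^2 = (1/3)*15.02*1.95^2 = 19.0378

19.0378 kg*m^2


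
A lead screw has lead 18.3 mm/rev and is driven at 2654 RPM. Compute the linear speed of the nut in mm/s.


v = lead * (RPM/60) = 18.3*2654/60 = 809.4700

809.4700 mm/s


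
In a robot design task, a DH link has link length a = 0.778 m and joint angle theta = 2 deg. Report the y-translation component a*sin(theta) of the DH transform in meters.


a*sin(theta) = 0.778*sin(2 deg) = 0.0272

0.0272 m


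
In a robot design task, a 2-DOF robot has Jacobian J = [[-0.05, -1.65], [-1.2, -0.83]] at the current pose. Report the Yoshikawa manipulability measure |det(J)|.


det(J) = -0.05*-0.83 - (-1.65)*(-1.2) = -1.9385
|det(J)| = 1.9385

1.9385


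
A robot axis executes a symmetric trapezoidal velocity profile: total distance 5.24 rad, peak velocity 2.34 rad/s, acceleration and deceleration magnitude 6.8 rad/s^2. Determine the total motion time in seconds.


t_acc = v/a = 2.34/6.8 = 0.344118 s
d_acc = v^2/(2a) = 0.402618 rad (each ramp)
d_cruise = 5.24 - 2*0.402618 = 4.434764 rad
t_cruise = 4.434764/2.34 = 1.895198 s
t_total = 2*0.344118 + 1.895198 = 2.5834

2.5834 s


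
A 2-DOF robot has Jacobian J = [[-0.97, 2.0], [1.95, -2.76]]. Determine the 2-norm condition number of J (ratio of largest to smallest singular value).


JJ^T eigenvalues: trace(JJ^T) = 16.3610, det(JJ^T) = det(J)^2 = 1.49523984
s_max^2 = (16.3610 + sqrt(261.70136164))/2 = 16.26909323
s_min^2 = (16.3610 - sqrt(261.70136164))/2 = 0.09190677
kappa = s_max/s_min = sqrt(16.26909323/0.09190677) = 13.3048

13.3048


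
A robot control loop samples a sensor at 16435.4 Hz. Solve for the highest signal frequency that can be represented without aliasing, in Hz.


f_max = f_s/2 = 16435.4/2 = 8217.7000

8217.7000 Hz


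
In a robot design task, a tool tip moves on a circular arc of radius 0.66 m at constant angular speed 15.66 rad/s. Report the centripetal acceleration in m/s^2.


a_c = omega^2 * r = 15.66^2 * 0.66 = 161.8555

161.8555 m/s^2


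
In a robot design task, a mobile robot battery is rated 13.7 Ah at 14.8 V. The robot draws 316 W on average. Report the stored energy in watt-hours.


E = capacity * V = 13.7*14.8 = 202.7600

202.7600 Wh


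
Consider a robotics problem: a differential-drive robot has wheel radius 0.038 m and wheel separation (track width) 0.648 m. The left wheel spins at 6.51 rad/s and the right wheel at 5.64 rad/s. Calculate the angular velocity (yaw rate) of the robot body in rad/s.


omega = r*(wR - wL)/L = 0.038*(5.64 - (6.51))/0.648 = -0.0510

-0.0510 rad/s


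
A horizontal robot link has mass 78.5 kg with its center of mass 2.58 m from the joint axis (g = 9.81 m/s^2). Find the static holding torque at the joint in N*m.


tau = m*g*L = 78.5 * 9.81 * 2.58 = 1986.8193

1986.8193 N*m


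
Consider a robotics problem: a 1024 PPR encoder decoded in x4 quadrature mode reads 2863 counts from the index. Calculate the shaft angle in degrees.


angle = counts * 360 / (PPR*4) = 2863 * 360 / 4096 = 251.6309

251.6309 degrees


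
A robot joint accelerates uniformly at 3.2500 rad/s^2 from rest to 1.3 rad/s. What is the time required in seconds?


t = delta_omega / alpha = 1.3 / 3.2500 = 0.4000

0.4000 s


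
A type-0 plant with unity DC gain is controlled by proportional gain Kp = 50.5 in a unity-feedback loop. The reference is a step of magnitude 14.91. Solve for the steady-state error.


e_ss = R/(1 + Kp) = 14.91/(1 + 50.5) = 14.91/51.5000 = 0.2895

0.2895


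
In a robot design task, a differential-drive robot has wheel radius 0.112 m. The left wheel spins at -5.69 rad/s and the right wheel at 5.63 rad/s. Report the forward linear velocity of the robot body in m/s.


v = r*(wR + wL)/2 = 0.112*(5.63 + -5.69)/2 = -0.0034

-0.0034 m/s


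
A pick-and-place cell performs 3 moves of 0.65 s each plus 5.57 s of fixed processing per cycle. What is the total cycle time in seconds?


T = 3*0.65 + 5.57 = 7.5200

7.5200 s


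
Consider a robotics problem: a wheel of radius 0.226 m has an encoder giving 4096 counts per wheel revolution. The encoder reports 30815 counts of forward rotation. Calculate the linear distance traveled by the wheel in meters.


revs = 30815/4096 = 7.523193
d = revs * 2*pi*r = 7.523193 * 2*pi*0.226 = 10.6829

10.6829 m


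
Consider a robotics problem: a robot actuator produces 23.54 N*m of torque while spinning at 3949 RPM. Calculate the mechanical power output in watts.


omega = 3949 * 2*pi/60 = 413.538313 rad/s
P = tau * omega = 23.54 * 413.538313 = 9734.6919

9734.6919 W


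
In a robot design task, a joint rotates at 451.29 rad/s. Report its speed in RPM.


RPM = 451.29 * 60/(2*pi) = 4309.5021

4309.5021 RPM


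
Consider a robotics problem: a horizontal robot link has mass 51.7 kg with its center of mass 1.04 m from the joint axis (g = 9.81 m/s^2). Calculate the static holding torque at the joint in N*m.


tau = m*g*L = 51.7 * 9.81 * 1.04 = 527.4641

527.4641 N*m


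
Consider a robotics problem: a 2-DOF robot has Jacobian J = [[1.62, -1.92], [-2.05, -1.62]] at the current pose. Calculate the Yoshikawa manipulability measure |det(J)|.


det(J) = 1.62*-1.62 - (-1.92)*(-2.05) = -6.5604
|det(J)| = 6.5604

6.5604


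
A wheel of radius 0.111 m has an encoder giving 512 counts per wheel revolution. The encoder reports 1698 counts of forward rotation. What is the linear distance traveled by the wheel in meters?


revs = 1698/512 = 3.316406
d = revs * 2*pi*r = 3.316406 * 2*pi*0.111 = 2.3130

2.3130 m


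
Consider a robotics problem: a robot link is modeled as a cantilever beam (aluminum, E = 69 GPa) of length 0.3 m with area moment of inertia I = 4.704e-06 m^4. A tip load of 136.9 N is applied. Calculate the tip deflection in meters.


delta = F*L^3/(3*E*I) = 136.9*0.3^3/(3*6.900e+10*4.704e-06)
      = 3.6963/973728 = 3.7960e-06

3.7960e-06 m


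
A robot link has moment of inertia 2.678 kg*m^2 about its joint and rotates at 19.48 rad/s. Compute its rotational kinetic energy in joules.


KE = (1/2)*I*omega^2 = 0.5*2.678*19.48^2 = 508.1109

508.1109 J


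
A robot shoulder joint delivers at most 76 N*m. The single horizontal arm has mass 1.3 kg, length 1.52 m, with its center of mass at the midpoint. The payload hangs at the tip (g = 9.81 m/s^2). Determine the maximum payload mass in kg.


tau_arm = m_arm*g*(L/2) = 1.3*9.81*1.52/2 = 9.6923 N*m
tau_payload = tau_max - tau_arm = 76 - 9.6923 = 66.3077
m_payload = tau_payload / (g*L) = 66.3077 / (9.81*1.52) = 4.4468

4.4468 kg


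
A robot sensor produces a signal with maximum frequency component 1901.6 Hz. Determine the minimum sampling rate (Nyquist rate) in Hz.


f_s,min = 2*f_max = 2*1901.6 = 3803.2000

3803.2000 Hz


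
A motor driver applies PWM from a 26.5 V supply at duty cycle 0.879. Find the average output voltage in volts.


V_avg = V_supply * D = 26.5*0.879 = 23.2935

23.2935 V


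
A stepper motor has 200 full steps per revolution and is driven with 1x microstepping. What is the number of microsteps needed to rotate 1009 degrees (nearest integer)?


step_size = 360/(200*1) = 360/200 = 1.800000 deg
n = 1009/(360/200) = 1009*200/360 = 560.5556 -> 561

561 steps


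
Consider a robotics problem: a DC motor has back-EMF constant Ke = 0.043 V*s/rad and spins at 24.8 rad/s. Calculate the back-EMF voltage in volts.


V_emf = Ke * omega = 0.043*24.8 = 1.0664

1.0664 V


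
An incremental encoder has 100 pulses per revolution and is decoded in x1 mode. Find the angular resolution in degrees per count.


resolution = 360 / (PPR * 1) = 360 / 100 = 3.6000

3.6000 degrees


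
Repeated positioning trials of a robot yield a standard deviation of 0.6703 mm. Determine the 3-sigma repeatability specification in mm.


repeatability = 3*sigma = 3*0.6703 = 2.0109

2.0109 mm


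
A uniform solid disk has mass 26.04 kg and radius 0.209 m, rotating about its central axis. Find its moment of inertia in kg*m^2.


I = (1/2)*m*R^2 = 0.5*26.04*0.209^2 = 0.5687

0.5687 kg*m^2


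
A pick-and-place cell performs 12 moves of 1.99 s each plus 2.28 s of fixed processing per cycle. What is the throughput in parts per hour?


T_cycle = 12*1.99 + 2.28 = 26.1600 s
rate = 3600/T = 137.6147

137.6147 parts/hour


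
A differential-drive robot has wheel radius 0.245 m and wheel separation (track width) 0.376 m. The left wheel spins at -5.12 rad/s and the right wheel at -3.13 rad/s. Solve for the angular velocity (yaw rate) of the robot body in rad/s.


omega = r*(wR - wL)/L = 0.245*(-3.13 - (-5.12))/0.376 = 1.2967

1.2967 rad/s


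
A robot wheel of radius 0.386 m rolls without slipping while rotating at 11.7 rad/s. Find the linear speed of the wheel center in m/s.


v = omega * r = 11.7 * 0.386 = 4.5162

4.5162 m/s


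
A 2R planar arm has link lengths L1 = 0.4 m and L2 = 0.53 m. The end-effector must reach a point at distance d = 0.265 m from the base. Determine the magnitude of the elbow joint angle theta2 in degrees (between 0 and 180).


cos(th2) = (d^2 - L1^2 - L2^2)/(2*L1*L2) = (0.265^2 - 0.4^2 - 0.53^2)/(2*0.4*0.53) = -0.87423349
th2 = acos(-0.87423349) = 150.9544 deg

150.9544 degrees


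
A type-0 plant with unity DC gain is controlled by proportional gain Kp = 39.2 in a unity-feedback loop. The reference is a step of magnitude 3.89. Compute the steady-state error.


e_ss = R/(1 + Kp) = 3.89/(1 + 39.2) = 3.89/40.2000 = 0.0968

0.0968


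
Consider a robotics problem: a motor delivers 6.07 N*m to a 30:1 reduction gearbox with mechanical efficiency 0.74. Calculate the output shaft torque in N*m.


tau_out = tau_in * N * eta = 6.07 * 30 * 0.74 = 134.7540

134.7540 N*m


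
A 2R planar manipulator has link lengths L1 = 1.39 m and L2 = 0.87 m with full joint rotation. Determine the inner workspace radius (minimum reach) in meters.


r_min = |L1 - L2| = |1.39 - 0.87| = 0.5200

0.5200 m


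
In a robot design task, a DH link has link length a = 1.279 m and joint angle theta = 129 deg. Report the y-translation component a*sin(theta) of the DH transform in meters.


a*sin(theta) = 1.279*sin(129 deg) = 0.9940

0.9940 m


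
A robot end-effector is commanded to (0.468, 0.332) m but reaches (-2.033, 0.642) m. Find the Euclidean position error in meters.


dx = -2.033 - (0.468) = -2.5010, dy = 0.642 - (0.332) = 0.3100
err = sqrt(6.255001 + 0.096100) = 2.5201

2.5201 m


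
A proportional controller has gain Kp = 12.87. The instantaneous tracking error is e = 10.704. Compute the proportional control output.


u_P = Kp * e = 12.87 * 10.704 = 137.7605

137.7605


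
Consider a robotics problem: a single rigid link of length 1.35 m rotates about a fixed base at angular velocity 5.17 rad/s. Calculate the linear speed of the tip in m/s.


v = L*omega = 1.35 * 5.17 = 6.9795

6.9795 m/s


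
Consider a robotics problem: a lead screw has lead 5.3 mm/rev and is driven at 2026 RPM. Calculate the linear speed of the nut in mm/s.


v = lead * (RPM/60) = 5.3*2026/60 = 178.9633

178.9633 mm/s


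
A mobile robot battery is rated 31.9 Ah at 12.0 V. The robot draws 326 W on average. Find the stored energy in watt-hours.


E = capacity * V = 31.9*12.0 = 382.8000

382.8000 Wh


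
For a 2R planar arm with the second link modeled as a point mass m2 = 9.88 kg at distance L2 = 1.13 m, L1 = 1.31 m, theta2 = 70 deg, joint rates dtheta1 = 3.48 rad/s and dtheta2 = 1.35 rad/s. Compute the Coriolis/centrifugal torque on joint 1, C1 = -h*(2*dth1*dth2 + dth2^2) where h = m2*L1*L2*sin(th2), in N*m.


h = m2*L1*L2*sin(th2) = 9.88*1.31*1.13*sin(70 deg) = 13.743347
C1 = -h*(2*3.48*1.35 + 1.35^2) = -13.743347*11.2185 = -154.1797

-154.1797 N*m


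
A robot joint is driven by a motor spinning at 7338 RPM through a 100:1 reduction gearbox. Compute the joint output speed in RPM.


omega_joint = omega_motor / N = 7338 / 100 = 73.3800

73.3800 RPM


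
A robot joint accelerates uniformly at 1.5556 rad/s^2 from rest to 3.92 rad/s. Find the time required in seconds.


t = delta_omega / alpha = 3.92 / 1.5556 = 2.5199

2.5199 s


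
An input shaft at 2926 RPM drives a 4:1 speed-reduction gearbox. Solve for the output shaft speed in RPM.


omega_out = omega_in / N = 2926 / 4 = 731.5000

731.5000 RPM


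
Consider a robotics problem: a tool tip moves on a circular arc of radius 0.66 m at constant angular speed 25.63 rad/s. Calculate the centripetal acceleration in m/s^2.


a_c = omega^2 * r = 25.63^2 * 0.66 = 433.5520

433.5520 m/s^2


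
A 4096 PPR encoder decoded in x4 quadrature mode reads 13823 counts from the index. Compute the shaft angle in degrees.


angle = counts * 360 / (PPR*4) = 13823 * 360 / 16384 = 303.7280

303.7280 degrees


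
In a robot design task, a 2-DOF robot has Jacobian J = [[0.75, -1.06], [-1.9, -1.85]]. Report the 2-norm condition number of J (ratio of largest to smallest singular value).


JJ^T eigenvalues: trace(JJ^T) = 8.7186, det(JJ^T) = det(J)^2 = 11.57020225
s_max^2 = (8.7186 + sqrt(29.73317696))/2 = 7.08570684
s_min^2 = (8.7186 - sqrt(29.73317696))/2 = 1.63289316
kappa = s_max/s_min = sqrt(7.08570684/1.63289316) = 2.0831

2.0831


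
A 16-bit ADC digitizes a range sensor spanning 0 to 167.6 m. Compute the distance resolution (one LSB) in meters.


res = range / 2^n = 167.6/2^16 = 167.6/65536 = 0.0026

0.0026 m


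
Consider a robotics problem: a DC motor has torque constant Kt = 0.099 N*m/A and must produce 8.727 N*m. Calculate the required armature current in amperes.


I = tau / Kt = 8.727/0.099 = 88.1515

88.1515 A


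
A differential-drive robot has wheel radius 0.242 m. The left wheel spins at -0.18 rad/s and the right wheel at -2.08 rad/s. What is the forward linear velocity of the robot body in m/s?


v = r*(wR + wL)/2 = 0.242*(-2.08 + -0.18)/2 = -0.2735

-0.2735 m/s


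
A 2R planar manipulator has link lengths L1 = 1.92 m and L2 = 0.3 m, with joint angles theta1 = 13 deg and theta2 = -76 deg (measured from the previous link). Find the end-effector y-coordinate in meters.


y = L1*sin(th1) + L2*sin(th1+th2) = 1.92*sin(13 deg) + 0.3*sin(-63 deg) = 0.1646

0.1646 m


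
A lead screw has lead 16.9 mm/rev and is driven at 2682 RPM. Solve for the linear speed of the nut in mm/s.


v = lead * (RPM/60) = 16.9*2682/60 = 755.4300

755.4300 mm/s


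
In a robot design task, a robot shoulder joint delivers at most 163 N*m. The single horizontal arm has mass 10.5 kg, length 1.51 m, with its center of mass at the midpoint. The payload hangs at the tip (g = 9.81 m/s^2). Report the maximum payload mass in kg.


tau_arm = m_arm*g*(L/2) = 10.5*9.81*1.51/2 = 77.7688 N*m
tau_payload = tau_max - tau_arm = 163 - 77.7688 = 85.2312
m_payload = tau_payload / (g*L) = 85.2312 / (9.81*1.51) = 5.7538

5.7538 kg


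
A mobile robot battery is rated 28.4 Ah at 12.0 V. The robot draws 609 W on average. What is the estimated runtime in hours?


E = 28.4*12.0 = 340.8000 Wh
t = E/P = 340.8000/609 = 0.5596

0.5596 hours


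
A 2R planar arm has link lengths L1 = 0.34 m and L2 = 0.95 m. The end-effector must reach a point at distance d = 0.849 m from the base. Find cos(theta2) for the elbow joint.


cos(th2) = (d^2 - L1^2 - L2^2)/(2*L1*L2) = (0.849^2 - 0.34^2 - 0.95^2)/(2*0.34*0.95) = -0.4602

-0.4602
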